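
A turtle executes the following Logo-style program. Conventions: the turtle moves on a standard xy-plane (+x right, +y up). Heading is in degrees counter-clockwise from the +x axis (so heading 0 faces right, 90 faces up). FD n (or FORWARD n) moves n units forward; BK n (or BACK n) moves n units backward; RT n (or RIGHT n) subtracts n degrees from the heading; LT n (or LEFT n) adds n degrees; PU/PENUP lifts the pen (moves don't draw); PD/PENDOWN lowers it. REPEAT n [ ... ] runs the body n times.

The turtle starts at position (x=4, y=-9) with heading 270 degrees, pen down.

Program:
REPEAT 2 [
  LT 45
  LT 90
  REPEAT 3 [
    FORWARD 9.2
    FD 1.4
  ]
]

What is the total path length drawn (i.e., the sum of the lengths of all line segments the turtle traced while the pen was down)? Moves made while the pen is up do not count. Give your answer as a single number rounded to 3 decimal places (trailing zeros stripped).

Executing turtle program step by step:
Start: pos=(4,-9), heading=270, pen down
REPEAT 2 [
  -- iteration 1/2 --
  LT 45: heading 270 -> 315
  LT 90: heading 315 -> 45
  REPEAT 3 [
    -- iteration 1/3 --
    FD 9.2: (4,-9) -> (10.505,-2.495) [heading=45, draw]
    FD 1.4: (10.505,-2.495) -> (11.495,-1.505) [heading=45, draw]
    -- iteration 2/3 --
    FD 9.2: (11.495,-1.505) -> (18.001,5.001) [heading=45, draw]
    FD 1.4: (18.001,5.001) -> (18.991,5.991) [heading=45, draw]
    -- iteration 3/3 --
    FD 9.2: (18.991,5.991) -> (25.496,12.496) [heading=45, draw]
    FD 1.4: (25.496,12.496) -> (26.486,13.486) [heading=45, draw]
  ]
  -- iteration 2/2 --
  LT 45: heading 45 -> 90
  LT 90: heading 90 -> 180
  REPEAT 3 [
    -- iteration 1/3 --
    FD 9.2: (26.486,13.486) -> (17.286,13.486) [heading=180, draw]
    FD 1.4: (17.286,13.486) -> (15.886,13.486) [heading=180, draw]
    -- iteration 2/3 --
    FD 9.2: (15.886,13.486) -> (6.686,13.486) [heading=180, draw]
    FD 1.4: (6.686,13.486) -> (5.286,13.486) [heading=180, draw]
    -- iteration 3/3 --
    FD 9.2: (5.286,13.486) -> (-3.914,13.486) [heading=180, draw]
    FD 1.4: (-3.914,13.486) -> (-5.314,13.486) [heading=180, draw]
  ]
]
Final: pos=(-5.314,13.486), heading=180, 12 segment(s) drawn

Segment lengths:
  seg 1: (4,-9) -> (10.505,-2.495), length = 9.2
  seg 2: (10.505,-2.495) -> (11.495,-1.505), length = 1.4
  seg 3: (11.495,-1.505) -> (18.001,5.001), length = 9.2
  seg 4: (18.001,5.001) -> (18.991,5.991), length = 1.4
  seg 5: (18.991,5.991) -> (25.496,12.496), length = 9.2
  seg 6: (25.496,12.496) -> (26.486,13.486), length = 1.4
  seg 7: (26.486,13.486) -> (17.286,13.486), length = 9.2
  seg 8: (17.286,13.486) -> (15.886,13.486), length = 1.4
  seg 9: (15.886,13.486) -> (6.686,13.486), length = 9.2
  seg 10: (6.686,13.486) -> (5.286,13.486), length = 1.4
  seg 11: (5.286,13.486) -> (-3.914,13.486), length = 9.2
  seg 12: (-3.914,13.486) -> (-5.314,13.486), length = 1.4
Total = 63.6

Answer: 63.6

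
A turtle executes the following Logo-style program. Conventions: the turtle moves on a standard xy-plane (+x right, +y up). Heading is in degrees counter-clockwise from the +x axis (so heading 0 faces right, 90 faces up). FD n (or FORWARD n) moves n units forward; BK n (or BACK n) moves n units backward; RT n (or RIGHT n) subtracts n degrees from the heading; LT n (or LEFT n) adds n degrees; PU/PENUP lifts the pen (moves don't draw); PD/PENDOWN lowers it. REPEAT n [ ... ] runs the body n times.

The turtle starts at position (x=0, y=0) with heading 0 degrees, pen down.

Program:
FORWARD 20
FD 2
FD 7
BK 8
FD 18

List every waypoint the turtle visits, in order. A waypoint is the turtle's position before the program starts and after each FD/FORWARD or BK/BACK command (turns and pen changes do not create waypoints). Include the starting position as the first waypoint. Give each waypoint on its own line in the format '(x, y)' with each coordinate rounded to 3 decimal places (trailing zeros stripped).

Executing turtle program step by step:
Start: pos=(0,0), heading=0, pen down
FD 20: (0,0) -> (20,0) [heading=0, draw]
FD 2: (20,0) -> (22,0) [heading=0, draw]
FD 7: (22,0) -> (29,0) [heading=0, draw]
BK 8: (29,0) -> (21,0) [heading=0, draw]
FD 18: (21,0) -> (39,0) [heading=0, draw]
Final: pos=(39,0), heading=0, 5 segment(s) drawn
Waypoints (6 total):
(0, 0)
(20, 0)
(22, 0)
(29, 0)
(21, 0)
(39, 0)

Answer: (0, 0)
(20, 0)
(22, 0)
(29, 0)
(21, 0)
(39, 0)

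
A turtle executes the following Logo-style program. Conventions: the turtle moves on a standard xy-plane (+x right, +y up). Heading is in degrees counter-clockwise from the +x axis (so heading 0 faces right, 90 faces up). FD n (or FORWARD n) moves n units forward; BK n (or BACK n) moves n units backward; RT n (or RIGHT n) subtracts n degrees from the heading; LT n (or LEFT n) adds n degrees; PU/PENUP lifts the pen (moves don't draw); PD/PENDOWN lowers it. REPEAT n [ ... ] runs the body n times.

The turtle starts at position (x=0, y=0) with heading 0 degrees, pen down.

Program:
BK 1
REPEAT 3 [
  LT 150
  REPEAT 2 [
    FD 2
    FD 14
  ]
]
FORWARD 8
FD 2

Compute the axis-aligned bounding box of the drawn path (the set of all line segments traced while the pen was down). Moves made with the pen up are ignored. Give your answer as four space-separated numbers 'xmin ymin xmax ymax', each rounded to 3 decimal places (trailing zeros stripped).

Executing turtle program step by step:
Start: pos=(0,0), heading=0, pen down
BK 1: (0,0) -> (-1,0) [heading=0, draw]
REPEAT 3 [
  -- iteration 1/3 --
  LT 150: heading 0 -> 150
  REPEAT 2 [
    -- iteration 1/2 --
    FD 2: (-1,0) -> (-2.732,1) [heading=150, draw]
    FD 14: (-2.732,1) -> (-14.856,8) [heading=150, draw]
    -- iteration 2/2 --
    FD 2: (-14.856,8) -> (-16.588,9) [heading=150, draw]
    FD 14: (-16.588,9) -> (-28.713,16) [heading=150, draw]
  ]
  -- iteration 2/3 --
  LT 150: heading 150 -> 300
  REPEAT 2 [
    -- iteration 1/2 --
    FD 2: (-28.713,16) -> (-27.713,14.268) [heading=300, draw]
    FD 14: (-27.713,14.268) -> (-20.713,2.144) [heading=300, draw]
    -- iteration 2/2 --
    FD 2: (-20.713,2.144) -> (-19.713,0.412) [heading=300, draw]
    FD 14: (-19.713,0.412) -> (-12.713,-11.713) [heading=300, draw]
  ]
  -- iteration 3/3 --
  LT 150: heading 300 -> 90
  REPEAT 2 [
    -- iteration 1/2 --
    FD 2: (-12.713,-11.713) -> (-12.713,-9.713) [heading=90, draw]
    FD 14: (-12.713,-9.713) -> (-12.713,4.287) [heading=90, draw]
    -- iteration 2/2 --
    FD 2: (-12.713,4.287) -> (-12.713,6.287) [heading=90, draw]
    FD 14: (-12.713,6.287) -> (-12.713,20.287) [heading=90, draw]
  ]
]
FD 8: (-12.713,20.287) -> (-12.713,28.287) [heading=90, draw]
FD 2: (-12.713,28.287) -> (-12.713,30.287) [heading=90, draw]
Final: pos=(-12.713,30.287), heading=90, 15 segment(s) drawn

Segment endpoints: x in {-28.713, -27.713, -20.713, -19.713, -16.588, -14.856, -12.713, -12.713, -12.713, -12.713, -2.732, -1, 0}, y in {-11.713, -9.713, 0, 0.412, 1, 2.144, 4.287, 6.287, 8, 9, 14.268, 16, 20.287, 28.287, 30.287}
xmin=-28.713, ymin=-11.713, xmax=0, ymax=30.287

Answer: -28.713 -11.713 0 30.287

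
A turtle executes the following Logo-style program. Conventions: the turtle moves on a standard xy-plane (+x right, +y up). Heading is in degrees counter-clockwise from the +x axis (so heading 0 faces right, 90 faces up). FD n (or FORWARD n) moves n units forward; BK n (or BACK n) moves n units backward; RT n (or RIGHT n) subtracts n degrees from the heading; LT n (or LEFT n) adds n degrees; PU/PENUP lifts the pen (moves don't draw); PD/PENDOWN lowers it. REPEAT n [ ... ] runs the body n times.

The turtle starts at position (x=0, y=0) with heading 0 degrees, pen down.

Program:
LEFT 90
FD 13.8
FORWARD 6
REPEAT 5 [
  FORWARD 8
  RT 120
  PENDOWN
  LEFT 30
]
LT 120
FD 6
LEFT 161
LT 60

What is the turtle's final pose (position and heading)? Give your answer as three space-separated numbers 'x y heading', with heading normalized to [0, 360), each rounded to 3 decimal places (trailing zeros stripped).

Executing turtle program step by step:
Start: pos=(0,0), heading=0, pen down
LT 90: heading 0 -> 90
FD 13.8: (0,0) -> (0,13.8) [heading=90, draw]
FD 6: (0,13.8) -> (0,19.8) [heading=90, draw]
REPEAT 5 [
  -- iteration 1/5 --
  FD 8: (0,19.8) -> (0,27.8) [heading=90, draw]
  RT 120: heading 90 -> 330
  PD: pen down
  LT 30: heading 330 -> 0
  -- iteration 2/5 --
  FD 8: (0,27.8) -> (8,27.8) [heading=0, draw]
  RT 120: heading 0 -> 240
  PD: pen down
  LT 30: heading 240 -> 270
  -- iteration 3/5 --
  FD 8: (8,27.8) -> (8,19.8) [heading=270, draw]
  RT 120: heading 270 -> 150
  PD: pen down
  LT 30: heading 150 -> 180
  -- iteration 4/5 --
  FD 8: (8,19.8) -> (0,19.8) [heading=180, draw]
  RT 120: heading 180 -> 60
  PD: pen down
  LT 30: heading 60 -> 90
  -- iteration 5/5 --
  FD 8: (0,19.8) -> (0,27.8) [heading=90, draw]
  RT 120: heading 90 -> 330
  PD: pen down
  LT 30: heading 330 -> 0
]
LT 120: heading 0 -> 120
FD 6: (0,27.8) -> (-3,32.996) [heading=120, draw]
LT 161: heading 120 -> 281
LT 60: heading 281 -> 341
Final: pos=(-3,32.996), heading=341, 8 segment(s) drawn

Answer: -3 32.996 341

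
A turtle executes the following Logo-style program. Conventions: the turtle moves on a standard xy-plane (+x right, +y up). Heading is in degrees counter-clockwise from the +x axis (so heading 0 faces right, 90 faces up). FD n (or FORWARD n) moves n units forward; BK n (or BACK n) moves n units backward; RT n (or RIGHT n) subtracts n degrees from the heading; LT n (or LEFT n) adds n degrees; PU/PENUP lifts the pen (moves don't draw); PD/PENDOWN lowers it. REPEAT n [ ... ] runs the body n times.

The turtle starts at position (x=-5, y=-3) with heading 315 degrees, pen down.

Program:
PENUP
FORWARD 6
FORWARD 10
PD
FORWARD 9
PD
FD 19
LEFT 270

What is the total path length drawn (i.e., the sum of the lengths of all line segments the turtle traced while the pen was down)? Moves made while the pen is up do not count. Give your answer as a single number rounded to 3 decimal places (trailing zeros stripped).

Executing turtle program step by step:
Start: pos=(-5,-3), heading=315, pen down
PU: pen up
FD 6: (-5,-3) -> (-0.757,-7.243) [heading=315, move]
FD 10: (-0.757,-7.243) -> (6.314,-14.314) [heading=315, move]
PD: pen down
FD 9: (6.314,-14.314) -> (12.678,-20.678) [heading=315, draw]
PD: pen down
FD 19: (12.678,-20.678) -> (26.113,-34.113) [heading=315, draw]
LT 270: heading 315 -> 225
Final: pos=(26.113,-34.113), heading=225, 2 segment(s) drawn

Segment lengths:
  seg 1: (6.314,-14.314) -> (12.678,-20.678), length = 9
  seg 2: (12.678,-20.678) -> (26.113,-34.113), length = 19
Total = 28

Answer: 28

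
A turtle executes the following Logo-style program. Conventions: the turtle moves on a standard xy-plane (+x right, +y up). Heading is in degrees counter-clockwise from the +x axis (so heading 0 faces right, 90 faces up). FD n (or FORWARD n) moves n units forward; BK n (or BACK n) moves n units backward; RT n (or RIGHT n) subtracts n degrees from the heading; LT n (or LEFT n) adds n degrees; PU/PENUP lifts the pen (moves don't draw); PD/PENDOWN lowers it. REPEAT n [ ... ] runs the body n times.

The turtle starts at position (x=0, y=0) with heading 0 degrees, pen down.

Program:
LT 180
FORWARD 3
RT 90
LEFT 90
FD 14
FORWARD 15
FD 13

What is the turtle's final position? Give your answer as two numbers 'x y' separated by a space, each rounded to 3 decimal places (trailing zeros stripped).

Answer: -45 0

Derivation:
Executing turtle program step by step:
Start: pos=(0,0), heading=0, pen down
LT 180: heading 0 -> 180
FD 3: (0,0) -> (-3,0) [heading=180, draw]
RT 90: heading 180 -> 90
LT 90: heading 90 -> 180
FD 14: (-3,0) -> (-17,0) [heading=180, draw]
FD 15: (-17,0) -> (-32,0) [heading=180, draw]
FD 13: (-32,0) -> (-45,0) [heading=180, draw]
Final: pos=(-45,0), heading=180, 4 segment(s) drawn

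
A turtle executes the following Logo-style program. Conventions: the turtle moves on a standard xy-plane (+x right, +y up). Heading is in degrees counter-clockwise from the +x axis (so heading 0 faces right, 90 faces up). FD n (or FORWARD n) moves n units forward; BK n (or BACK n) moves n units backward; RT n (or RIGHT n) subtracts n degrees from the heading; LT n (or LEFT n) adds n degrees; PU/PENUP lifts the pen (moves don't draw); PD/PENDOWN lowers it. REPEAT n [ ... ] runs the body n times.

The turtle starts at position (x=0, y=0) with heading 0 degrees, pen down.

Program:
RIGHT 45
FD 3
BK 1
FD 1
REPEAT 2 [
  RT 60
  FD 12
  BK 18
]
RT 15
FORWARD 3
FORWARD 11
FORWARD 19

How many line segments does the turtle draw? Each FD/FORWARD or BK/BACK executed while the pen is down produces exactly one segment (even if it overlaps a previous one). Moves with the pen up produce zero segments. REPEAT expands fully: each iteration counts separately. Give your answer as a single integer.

Executing turtle program step by step:
Start: pos=(0,0), heading=0, pen down
RT 45: heading 0 -> 315
FD 3: (0,0) -> (2.121,-2.121) [heading=315, draw]
BK 1: (2.121,-2.121) -> (1.414,-1.414) [heading=315, draw]
FD 1: (1.414,-1.414) -> (2.121,-2.121) [heading=315, draw]
REPEAT 2 [
  -- iteration 1/2 --
  RT 60: heading 315 -> 255
  FD 12: (2.121,-2.121) -> (-0.985,-13.712) [heading=255, draw]
  BK 18: (-0.985,-13.712) -> (3.674,3.674) [heading=255, draw]
  -- iteration 2/2 --
  RT 60: heading 255 -> 195
  FD 12: (3.674,3.674) -> (-7.917,0.568) [heading=195, draw]
  BK 18: (-7.917,0.568) -> (9.47,5.227) [heading=195, draw]
]
RT 15: heading 195 -> 180
FD 3: (9.47,5.227) -> (6.47,5.227) [heading=180, draw]
FD 11: (6.47,5.227) -> (-4.53,5.227) [heading=180, draw]
FD 19: (-4.53,5.227) -> (-23.53,5.227) [heading=180, draw]
Final: pos=(-23.53,5.227), heading=180, 10 segment(s) drawn
Segments drawn: 10

Answer: 10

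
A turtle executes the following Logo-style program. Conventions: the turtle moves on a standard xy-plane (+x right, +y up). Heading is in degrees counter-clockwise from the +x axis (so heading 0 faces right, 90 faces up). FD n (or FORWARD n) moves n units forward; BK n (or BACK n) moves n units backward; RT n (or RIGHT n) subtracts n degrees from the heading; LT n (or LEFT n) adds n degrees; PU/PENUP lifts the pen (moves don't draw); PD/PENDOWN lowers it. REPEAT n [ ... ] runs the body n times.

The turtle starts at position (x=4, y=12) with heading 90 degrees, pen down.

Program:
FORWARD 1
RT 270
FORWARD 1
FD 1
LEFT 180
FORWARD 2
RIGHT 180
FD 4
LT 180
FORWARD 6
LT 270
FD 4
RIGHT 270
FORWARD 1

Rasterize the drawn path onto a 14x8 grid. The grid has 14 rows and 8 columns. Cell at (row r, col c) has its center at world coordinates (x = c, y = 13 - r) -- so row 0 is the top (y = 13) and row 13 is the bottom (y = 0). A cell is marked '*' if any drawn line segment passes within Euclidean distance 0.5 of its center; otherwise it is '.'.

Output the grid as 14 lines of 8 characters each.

Segment 0: (4,12) -> (4,13)
Segment 1: (4,13) -> (3,13)
Segment 2: (3,13) -> (2,13)
Segment 3: (2,13) -> (4,13)
Segment 4: (4,13) -> (0,13)
Segment 5: (0,13) -> (6,13)
Segment 6: (6,13) -> (6,9)
Segment 7: (6,9) -> (7,9)

Answer: *******.
....*.*.
......*.
......*.
......**
........
........
........
........
........
........
........
........
........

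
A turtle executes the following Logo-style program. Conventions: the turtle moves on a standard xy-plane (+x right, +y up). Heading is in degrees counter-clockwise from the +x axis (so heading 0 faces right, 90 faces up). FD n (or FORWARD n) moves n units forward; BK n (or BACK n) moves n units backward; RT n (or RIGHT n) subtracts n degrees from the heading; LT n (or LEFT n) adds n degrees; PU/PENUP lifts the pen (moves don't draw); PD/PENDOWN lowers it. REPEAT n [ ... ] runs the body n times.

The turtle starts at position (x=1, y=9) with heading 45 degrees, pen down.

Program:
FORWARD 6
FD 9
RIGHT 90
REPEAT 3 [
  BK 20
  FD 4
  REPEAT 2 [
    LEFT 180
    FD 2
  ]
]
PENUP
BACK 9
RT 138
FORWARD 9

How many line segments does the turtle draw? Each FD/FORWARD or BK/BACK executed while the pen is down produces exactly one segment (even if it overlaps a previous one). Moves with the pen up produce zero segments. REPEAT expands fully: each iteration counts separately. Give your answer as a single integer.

Executing turtle program step by step:
Start: pos=(1,9), heading=45, pen down
FD 6: (1,9) -> (5.243,13.243) [heading=45, draw]
FD 9: (5.243,13.243) -> (11.607,19.607) [heading=45, draw]
RT 90: heading 45 -> 315
REPEAT 3 [
  -- iteration 1/3 --
  BK 20: (11.607,19.607) -> (-2.536,33.749) [heading=315, draw]
  FD 4: (-2.536,33.749) -> (0.293,30.92) [heading=315, draw]
  REPEAT 2 [
    -- iteration 1/2 --
    LT 180: heading 315 -> 135
    FD 2: (0.293,30.92) -> (-1.121,32.335) [heading=135, draw]
    -- iteration 2/2 --
    LT 180: heading 135 -> 315
    FD 2: (-1.121,32.335) -> (0.293,30.92) [heading=315, draw]
  ]
  -- iteration 2/3 --
  BK 20: (0.293,30.92) -> (-13.849,45.062) [heading=315, draw]
  FD 4: (-13.849,45.062) -> (-11.021,42.234) [heading=315, draw]
  REPEAT 2 [
    -- iteration 1/2 --
    LT 180: heading 315 -> 135
    FD 2: (-11.021,42.234) -> (-12.435,43.648) [heading=135, draw]
    -- iteration 2/2 --
    LT 180: heading 135 -> 315
    FD 2: (-12.435,43.648) -> (-11.021,42.234) [heading=315, draw]
  ]
  -- iteration 3/3 --
  BK 20: (-11.021,42.234) -> (-25.163,56.376) [heading=315, draw]
  FD 4: (-25.163,56.376) -> (-22.335,53.548) [heading=315, draw]
  REPEAT 2 [
    -- iteration 1/2 --
    LT 180: heading 315 -> 135
    FD 2: (-22.335,53.548) -> (-23.749,54.962) [heading=135, draw]
    -- iteration 2/2 --
    LT 180: heading 135 -> 315
    FD 2: (-23.749,54.962) -> (-22.335,53.548) [heading=315, draw]
  ]
]
PU: pen up
BK 9: (-22.335,53.548) -> (-28.698,59.912) [heading=315, move]
RT 138: heading 315 -> 177
FD 9: (-28.698,59.912) -> (-37.686,60.383) [heading=177, move]
Final: pos=(-37.686,60.383), heading=177, 14 segment(s) drawn
Segments drawn: 14

Answer: 14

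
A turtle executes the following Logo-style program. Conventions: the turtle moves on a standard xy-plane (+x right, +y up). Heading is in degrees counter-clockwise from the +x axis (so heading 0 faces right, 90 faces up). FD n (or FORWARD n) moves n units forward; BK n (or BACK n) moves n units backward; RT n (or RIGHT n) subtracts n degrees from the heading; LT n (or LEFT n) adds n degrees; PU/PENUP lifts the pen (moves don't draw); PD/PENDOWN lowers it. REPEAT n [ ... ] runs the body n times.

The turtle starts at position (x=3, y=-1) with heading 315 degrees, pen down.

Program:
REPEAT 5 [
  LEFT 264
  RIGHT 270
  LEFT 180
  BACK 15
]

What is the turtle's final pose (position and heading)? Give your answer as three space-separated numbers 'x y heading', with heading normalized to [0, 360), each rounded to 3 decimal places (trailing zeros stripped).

Answer: 9.587 -13.927 105

Derivation:
Executing turtle program step by step:
Start: pos=(3,-1), heading=315, pen down
REPEAT 5 [
  -- iteration 1/5 --
  LT 264: heading 315 -> 219
  RT 270: heading 219 -> 309
  LT 180: heading 309 -> 129
  BK 15: (3,-1) -> (12.44,-12.657) [heading=129, draw]
  -- iteration 2/5 --
  LT 264: heading 129 -> 33
  RT 270: heading 33 -> 123
  LT 180: heading 123 -> 303
  BK 15: (12.44,-12.657) -> (4.27,-0.077) [heading=303, draw]
  -- iteration 3/5 --
  LT 264: heading 303 -> 207
  RT 270: heading 207 -> 297
  LT 180: heading 297 -> 117
  BK 15: (4.27,-0.077) -> (11.08,-13.442) [heading=117, draw]
  -- iteration 4/5 --
  LT 264: heading 117 -> 21
  RT 270: heading 21 -> 111
  LT 180: heading 111 -> 291
  BK 15: (11.08,-13.442) -> (5.705,0.561) [heading=291, draw]
  -- iteration 5/5 --
  LT 264: heading 291 -> 195
  RT 270: heading 195 -> 285
  LT 180: heading 285 -> 105
  BK 15: (5.705,0.561) -> (9.587,-13.927) [heading=105, draw]
]
Final: pos=(9.587,-13.927), heading=105, 5 segment(s) drawn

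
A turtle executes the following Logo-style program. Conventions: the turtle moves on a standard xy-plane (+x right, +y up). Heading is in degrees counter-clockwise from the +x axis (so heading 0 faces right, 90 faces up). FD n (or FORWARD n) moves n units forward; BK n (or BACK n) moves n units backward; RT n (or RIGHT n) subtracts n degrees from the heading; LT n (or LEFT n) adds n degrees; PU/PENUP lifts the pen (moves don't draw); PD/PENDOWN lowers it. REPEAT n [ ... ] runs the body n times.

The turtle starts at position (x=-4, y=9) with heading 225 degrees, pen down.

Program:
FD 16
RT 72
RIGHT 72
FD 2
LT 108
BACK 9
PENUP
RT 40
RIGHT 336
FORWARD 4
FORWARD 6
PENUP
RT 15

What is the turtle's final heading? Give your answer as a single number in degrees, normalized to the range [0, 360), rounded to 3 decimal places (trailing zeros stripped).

Executing turtle program step by step:
Start: pos=(-4,9), heading=225, pen down
FD 16: (-4,9) -> (-15.314,-2.314) [heading=225, draw]
RT 72: heading 225 -> 153
RT 72: heading 153 -> 81
FD 2: (-15.314,-2.314) -> (-15.001,-0.338) [heading=81, draw]
LT 108: heading 81 -> 189
BK 9: (-15.001,-0.338) -> (-6.112,1.07) [heading=189, draw]
PU: pen up
RT 40: heading 189 -> 149
RT 336: heading 149 -> 173
FD 4: (-6.112,1.07) -> (-10.082,1.557) [heading=173, move]
FD 6: (-10.082,1.557) -> (-16.037,2.288) [heading=173, move]
PU: pen up
RT 15: heading 173 -> 158
Final: pos=(-16.037,2.288), heading=158, 3 segment(s) drawn

Answer: 158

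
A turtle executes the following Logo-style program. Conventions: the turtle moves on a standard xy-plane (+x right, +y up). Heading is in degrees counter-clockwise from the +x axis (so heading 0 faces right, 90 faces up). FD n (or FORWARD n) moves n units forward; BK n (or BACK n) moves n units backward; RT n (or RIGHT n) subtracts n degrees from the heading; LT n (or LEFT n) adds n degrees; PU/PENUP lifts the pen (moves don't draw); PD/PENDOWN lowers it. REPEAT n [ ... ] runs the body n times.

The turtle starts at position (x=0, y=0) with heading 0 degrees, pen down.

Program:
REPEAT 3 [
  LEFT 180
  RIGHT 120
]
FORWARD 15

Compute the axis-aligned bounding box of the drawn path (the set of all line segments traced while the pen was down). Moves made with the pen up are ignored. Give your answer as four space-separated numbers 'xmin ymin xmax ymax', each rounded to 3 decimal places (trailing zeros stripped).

Answer: -15 0 0 0

Derivation:
Executing turtle program step by step:
Start: pos=(0,0), heading=0, pen down
REPEAT 3 [
  -- iteration 1/3 --
  LT 180: heading 0 -> 180
  RT 120: heading 180 -> 60
  -- iteration 2/3 --
  LT 180: heading 60 -> 240
  RT 120: heading 240 -> 120
  -- iteration 3/3 --
  LT 180: heading 120 -> 300
  RT 120: heading 300 -> 180
]
FD 15: (0,0) -> (-15,0) [heading=180, draw]
Final: pos=(-15,0), heading=180, 1 segment(s) drawn

Segment endpoints: x in {-15, 0}, y in {0, 0}
xmin=-15, ymin=0, xmax=0, ymax=0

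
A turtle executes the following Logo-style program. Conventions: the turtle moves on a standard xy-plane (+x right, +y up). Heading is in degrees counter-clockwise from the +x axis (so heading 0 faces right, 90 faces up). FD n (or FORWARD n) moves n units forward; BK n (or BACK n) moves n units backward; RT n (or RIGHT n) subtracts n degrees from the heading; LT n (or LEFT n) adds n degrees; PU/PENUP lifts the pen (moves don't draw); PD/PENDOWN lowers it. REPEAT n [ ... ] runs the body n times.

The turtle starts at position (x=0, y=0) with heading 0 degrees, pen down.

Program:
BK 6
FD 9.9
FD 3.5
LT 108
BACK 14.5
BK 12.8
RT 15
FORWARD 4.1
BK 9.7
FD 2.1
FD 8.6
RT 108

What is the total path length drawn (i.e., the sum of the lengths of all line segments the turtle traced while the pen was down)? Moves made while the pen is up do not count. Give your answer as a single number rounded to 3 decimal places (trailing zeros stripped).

Executing turtle program step by step:
Start: pos=(0,0), heading=0, pen down
BK 6: (0,0) -> (-6,0) [heading=0, draw]
FD 9.9: (-6,0) -> (3.9,0) [heading=0, draw]
FD 3.5: (3.9,0) -> (7.4,0) [heading=0, draw]
LT 108: heading 0 -> 108
BK 14.5: (7.4,0) -> (11.881,-13.79) [heading=108, draw]
BK 12.8: (11.881,-13.79) -> (15.836,-25.964) [heading=108, draw]
RT 15: heading 108 -> 93
FD 4.1: (15.836,-25.964) -> (15.622,-21.869) [heading=93, draw]
BK 9.7: (15.622,-21.869) -> (16.129,-31.556) [heading=93, draw]
FD 2.1: (16.129,-31.556) -> (16.019,-29.459) [heading=93, draw]
FD 8.6: (16.019,-29.459) -> (15.569,-20.871) [heading=93, draw]
RT 108: heading 93 -> 345
Final: pos=(15.569,-20.871), heading=345, 9 segment(s) drawn

Segment lengths:
  seg 1: (0,0) -> (-6,0), length = 6
  seg 2: (-6,0) -> (3.9,0), length = 9.9
  seg 3: (3.9,0) -> (7.4,0), length = 3.5
  seg 4: (7.4,0) -> (11.881,-13.79), length = 14.5
  seg 5: (11.881,-13.79) -> (15.836,-25.964), length = 12.8
  seg 6: (15.836,-25.964) -> (15.622,-21.869), length = 4.1
  seg 7: (15.622,-21.869) -> (16.129,-31.556), length = 9.7
  seg 8: (16.129,-31.556) -> (16.019,-29.459), length = 2.1
  seg 9: (16.019,-29.459) -> (15.569,-20.871), length = 8.6
Total = 71.2

Answer: 71.2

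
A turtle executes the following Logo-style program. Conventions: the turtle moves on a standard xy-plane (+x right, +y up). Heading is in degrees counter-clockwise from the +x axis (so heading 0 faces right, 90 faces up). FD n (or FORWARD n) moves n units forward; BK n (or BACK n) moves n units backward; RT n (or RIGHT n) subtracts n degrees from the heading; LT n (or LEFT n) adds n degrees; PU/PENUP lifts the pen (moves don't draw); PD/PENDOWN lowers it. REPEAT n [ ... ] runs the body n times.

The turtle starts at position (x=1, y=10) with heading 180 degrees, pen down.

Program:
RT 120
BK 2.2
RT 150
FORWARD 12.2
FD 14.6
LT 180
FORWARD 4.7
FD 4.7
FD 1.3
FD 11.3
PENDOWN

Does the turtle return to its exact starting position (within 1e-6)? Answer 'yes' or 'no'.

Answer: no

Derivation:
Executing turtle program step by step:
Start: pos=(1,10), heading=180, pen down
RT 120: heading 180 -> 60
BK 2.2: (1,10) -> (-0.1,8.095) [heading=60, draw]
RT 150: heading 60 -> 270
FD 12.2: (-0.1,8.095) -> (-0.1,-4.105) [heading=270, draw]
FD 14.6: (-0.1,-4.105) -> (-0.1,-18.705) [heading=270, draw]
LT 180: heading 270 -> 90
FD 4.7: (-0.1,-18.705) -> (-0.1,-14.005) [heading=90, draw]
FD 4.7: (-0.1,-14.005) -> (-0.1,-9.305) [heading=90, draw]
FD 1.3: (-0.1,-9.305) -> (-0.1,-8.005) [heading=90, draw]
FD 11.3: (-0.1,-8.005) -> (-0.1,3.295) [heading=90, draw]
PD: pen down
Final: pos=(-0.1,3.295), heading=90, 7 segment(s) drawn

Start position: (1, 10)
Final position: (-0.1, 3.295)
Distance = 6.795; >= 1e-6 -> NOT closed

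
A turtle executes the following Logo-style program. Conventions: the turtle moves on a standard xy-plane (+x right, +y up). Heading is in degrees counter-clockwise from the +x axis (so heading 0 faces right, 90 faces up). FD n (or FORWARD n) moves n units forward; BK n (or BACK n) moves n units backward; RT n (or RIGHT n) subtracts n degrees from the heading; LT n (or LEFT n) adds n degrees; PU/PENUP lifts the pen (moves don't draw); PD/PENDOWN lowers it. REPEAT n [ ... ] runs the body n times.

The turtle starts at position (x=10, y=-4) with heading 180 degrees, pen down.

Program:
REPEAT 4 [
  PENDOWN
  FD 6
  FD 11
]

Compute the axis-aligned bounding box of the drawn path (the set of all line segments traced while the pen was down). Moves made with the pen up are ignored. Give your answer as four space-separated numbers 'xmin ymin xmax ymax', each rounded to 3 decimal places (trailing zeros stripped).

Answer: -58 -4 10 -4

Derivation:
Executing turtle program step by step:
Start: pos=(10,-4), heading=180, pen down
REPEAT 4 [
  -- iteration 1/4 --
  PD: pen down
  FD 6: (10,-4) -> (4,-4) [heading=180, draw]
  FD 11: (4,-4) -> (-7,-4) [heading=180, draw]
  -- iteration 2/4 --
  PD: pen down
  FD 6: (-7,-4) -> (-13,-4) [heading=180, draw]
  FD 11: (-13,-4) -> (-24,-4) [heading=180, draw]
  -- iteration 3/4 --
  PD: pen down
  FD 6: (-24,-4) -> (-30,-4) [heading=180, draw]
  FD 11: (-30,-4) -> (-41,-4) [heading=180, draw]
  -- iteration 4/4 --
  PD: pen down
  FD 6: (-41,-4) -> (-47,-4) [heading=180, draw]
  FD 11: (-47,-4) -> (-58,-4) [heading=180, draw]
]
Final: pos=(-58,-4), heading=180, 8 segment(s) drawn

Segment endpoints: x in {-58, -47, -41, -30, -24, -13, -7, 4, 10}, y in {-4, -4, -4, -4, -4, -4, -4, -4, -4}
xmin=-58, ymin=-4, xmax=10, ymax=-4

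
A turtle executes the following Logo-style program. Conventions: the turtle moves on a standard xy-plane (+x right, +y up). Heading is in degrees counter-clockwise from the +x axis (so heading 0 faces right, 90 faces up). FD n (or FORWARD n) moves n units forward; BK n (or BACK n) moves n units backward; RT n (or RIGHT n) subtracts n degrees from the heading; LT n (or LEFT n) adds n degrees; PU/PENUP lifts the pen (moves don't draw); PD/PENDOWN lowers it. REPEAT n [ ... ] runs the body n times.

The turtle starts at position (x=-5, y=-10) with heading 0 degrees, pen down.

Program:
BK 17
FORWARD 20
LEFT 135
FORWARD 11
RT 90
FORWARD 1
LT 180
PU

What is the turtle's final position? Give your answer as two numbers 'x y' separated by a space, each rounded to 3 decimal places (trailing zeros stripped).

Executing turtle program step by step:
Start: pos=(-5,-10), heading=0, pen down
BK 17: (-5,-10) -> (-22,-10) [heading=0, draw]
FD 20: (-22,-10) -> (-2,-10) [heading=0, draw]
LT 135: heading 0 -> 135
FD 11: (-2,-10) -> (-9.778,-2.222) [heading=135, draw]
RT 90: heading 135 -> 45
FD 1: (-9.778,-2.222) -> (-9.071,-1.515) [heading=45, draw]
LT 180: heading 45 -> 225
PU: pen up
Final: pos=(-9.071,-1.515), heading=225, 4 segment(s) drawn

Answer: -9.071 -1.515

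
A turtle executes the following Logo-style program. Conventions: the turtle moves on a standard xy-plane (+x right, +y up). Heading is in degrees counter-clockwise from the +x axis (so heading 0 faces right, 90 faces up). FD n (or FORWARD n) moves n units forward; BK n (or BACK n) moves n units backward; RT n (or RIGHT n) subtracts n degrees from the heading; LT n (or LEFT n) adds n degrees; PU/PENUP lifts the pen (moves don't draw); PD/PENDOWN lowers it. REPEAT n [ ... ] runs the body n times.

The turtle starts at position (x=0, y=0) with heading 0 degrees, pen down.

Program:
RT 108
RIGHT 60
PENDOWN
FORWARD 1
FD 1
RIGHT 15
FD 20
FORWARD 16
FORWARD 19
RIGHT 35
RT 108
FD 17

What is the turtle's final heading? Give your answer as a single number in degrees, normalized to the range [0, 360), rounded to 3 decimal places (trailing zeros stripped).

Answer: 34

Derivation:
Executing turtle program step by step:
Start: pos=(0,0), heading=0, pen down
RT 108: heading 0 -> 252
RT 60: heading 252 -> 192
PD: pen down
FD 1: (0,0) -> (-0.978,-0.208) [heading=192, draw]
FD 1: (-0.978,-0.208) -> (-1.956,-0.416) [heading=192, draw]
RT 15: heading 192 -> 177
FD 20: (-1.956,-0.416) -> (-21.929,0.631) [heading=177, draw]
FD 16: (-21.929,0.631) -> (-37.907,1.468) [heading=177, draw]
FD 19: (-37.907,1.468) -> (-56.881,2.463) [heading=177, draw]
RT 35: heading 177 -> 142
RT 108: heading 142 -> 34
FD 17: (-56.881,2.463) -> (-42.787,11.969) [heading=34, draw]
Final: pos=(-42.787,11.969), heading=34, 6 segment(s) drawn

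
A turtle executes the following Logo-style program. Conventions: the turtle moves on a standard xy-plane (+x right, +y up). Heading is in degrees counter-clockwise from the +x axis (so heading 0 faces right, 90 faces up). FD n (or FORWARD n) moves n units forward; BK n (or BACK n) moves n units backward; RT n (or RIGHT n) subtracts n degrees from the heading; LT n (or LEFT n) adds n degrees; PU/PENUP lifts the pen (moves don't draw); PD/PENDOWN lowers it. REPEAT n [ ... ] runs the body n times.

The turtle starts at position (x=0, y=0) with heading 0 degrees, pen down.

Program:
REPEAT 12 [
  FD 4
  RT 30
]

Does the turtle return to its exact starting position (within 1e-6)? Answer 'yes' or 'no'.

Answer: yes

Derivation:
Executing turtle program step by step:
Start: pos=(0,0), heading=0, pen down
REPEAT 12 [
  -- iteration 1/12 --
  FD 4: (0,0) -> (4,0) [heading=0, draw]
  RT 30: heading 0 -> 330
  -- iteration 2/12 --
  FD 4: (4,0) -> (7.464,-2) [heading=330, draw]
  RT 30: heading 330 -> 300
  -- iteration 3/12 --
  FD 4: (7.464,-2) -> (9.464,-5.464) [heading=300, draw]
  RT 30: heading 300 -> 270
  -- iteration 4/12 --
  FD 4: (9.464,-5.464) -> (9.464,-9.464) [heading=270, draw]
  RT 30: heading 270 -> 240
  -- iteration 5/12 --
  FD 4: (9.464,-9.464) -> (7.464,-12.928) [heading=240, draw]
  RT 30: heading 240 -> 210
  -- iteration 6/12 --
  FD 4: (7.464,-12.928) -> (4,-14.928) [heading=210, draw]
  RT 30: heading 210 -> 180
  -- iteration 7/12 --
  FD 4: (4,-14.928) -> (0,-14.928) [heading=180, draw]
  RT 30: heading 180 -> 150
  -- iteration 8/12 --
  FD 4: (0,-14.928) -> (-3.464,-12.928) [heading=150, draw]
  RT 30: heading 150 -> 120
  -- iteration 9/12 --
  FD 4: (-3.464,-12.928) -> (-5.464,-9.464) [heading=120, draw]
  RT 30: heading 120 -> 90
  -- iteration 10/12 --
  FD 4: (-5.464,-9.464) -> (-5.464,-5.464) [heading=90, draw]
  RT 30: heading 90 -> 60
  -- iteration 11/12 --
  FD 4: (-5.464,-5.464) -> (-3.464,-2) [heading=60, draw]
  RT 30: heading 60 -> 30
  -- iteration 12/12 --
  FD 4: (-3.464,-2) -> (0,0) [heading=30, draw]
  RT 30: heading 30 -> 0
]
Final: pos=(0,0), heading=0, 12 segment(s) drawn

Start position: (0, 0)
Final position: (0, 0)
Distance = 0; < 1e-6 -> CLOSED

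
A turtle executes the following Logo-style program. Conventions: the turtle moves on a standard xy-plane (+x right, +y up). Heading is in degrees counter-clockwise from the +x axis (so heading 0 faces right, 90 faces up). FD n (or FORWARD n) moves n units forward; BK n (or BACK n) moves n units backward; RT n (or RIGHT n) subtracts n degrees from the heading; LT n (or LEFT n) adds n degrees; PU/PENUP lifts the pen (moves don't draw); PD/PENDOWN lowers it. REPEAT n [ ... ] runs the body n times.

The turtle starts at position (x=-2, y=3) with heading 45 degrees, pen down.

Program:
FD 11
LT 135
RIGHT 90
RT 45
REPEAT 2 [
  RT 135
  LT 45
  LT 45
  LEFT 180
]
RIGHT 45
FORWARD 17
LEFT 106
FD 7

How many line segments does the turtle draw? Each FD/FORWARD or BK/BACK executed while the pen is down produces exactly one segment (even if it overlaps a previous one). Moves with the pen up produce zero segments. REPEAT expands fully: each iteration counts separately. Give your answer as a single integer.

Executing turtle program step by step:
Start: pos=(-2,3), heading=45, pen down
FD 11: (-2,3) -> (5.778,10.778) [heading=45, draw]
LT 135: heading 45 -> 180
RT 90: heading 180 -> 90
RT 45: heading 90 -> 45
REPEAT 2 [
  -- iteration 1/2 --
  RT 135: heading 45 -> 270
  LT 45: heading 270 -> 315
  LT 45: heading 315 -> 0
  LT 180: heading 0 -> 180
  -- iteration 2/2 --
  RT 135: heading 180 -> 45
  LT 45: heading 45 -> 90
  LT 45: heading 90 -> 135
  LT 180: heading 135 -> 315
]
RT 45: heading 315 -> 270
FD 17: (5.778,10.778) -> (5.778,-6.222) [heading=270, draw]
LT 106: heading 270 -> 16
FD 7: (5.778,-6.222) -> (12.507,-4.292) [heading=16, draw]
Final: pos=(12.507,-4.292), heading=16, 3 segment(s) drawn
Segments drawn: 3

Answer: 3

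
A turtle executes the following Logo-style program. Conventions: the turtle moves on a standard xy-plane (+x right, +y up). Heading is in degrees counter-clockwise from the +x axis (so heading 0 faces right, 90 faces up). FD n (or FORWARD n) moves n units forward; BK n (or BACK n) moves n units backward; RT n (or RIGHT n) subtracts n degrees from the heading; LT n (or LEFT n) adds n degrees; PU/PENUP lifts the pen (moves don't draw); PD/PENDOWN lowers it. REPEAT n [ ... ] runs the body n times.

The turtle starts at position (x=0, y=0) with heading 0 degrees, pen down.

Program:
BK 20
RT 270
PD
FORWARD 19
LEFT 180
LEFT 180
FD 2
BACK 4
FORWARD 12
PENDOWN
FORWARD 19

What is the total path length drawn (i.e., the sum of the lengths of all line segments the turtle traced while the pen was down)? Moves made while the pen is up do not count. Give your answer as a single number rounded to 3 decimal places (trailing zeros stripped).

Answer: 76

Derivation:
Executing turtle program step by step:
Start: pos=(0,0), heading=0, pen down
BK 20: (0,0) -> (-20,0) [heading=0, draw]
RT 270: heading 0 -> 90
PD: pen down
FD 19: (-20,0) -> (-20,19) [heading=90, draw]
LT 180: heading 90 -> 270
LT 180: heading 270 -> 90
FD 2: (-20,19) -> (-20,21) [heading=90, draw]
BK 4: (-20,21) -> (-20,17) [heading=90, draw]
FD 12: (-20,17) -> (-20,29) [heading=90, draw]
PD: pen down
FD 19: (-20,29) -> (-20,48) [heading=90, draw]
Final: pos=(-20,48), heading=90, 6 segment(s) drawn

Segment lengths:
  seg 1: (0,0) -> (-20,0), length = 20
  seg 2: (-20,0) -> (-20,19), length = 19
  seg 3: (-20,19) -> (-20,21), length = 2
  seg 4: (-20,21) -> (-20,17), length = 4
  seg 5: (-20,17) -> (-20,29), length = 12
  seg 6: (-20,29) -> (-20,48), length = 19
Total = 76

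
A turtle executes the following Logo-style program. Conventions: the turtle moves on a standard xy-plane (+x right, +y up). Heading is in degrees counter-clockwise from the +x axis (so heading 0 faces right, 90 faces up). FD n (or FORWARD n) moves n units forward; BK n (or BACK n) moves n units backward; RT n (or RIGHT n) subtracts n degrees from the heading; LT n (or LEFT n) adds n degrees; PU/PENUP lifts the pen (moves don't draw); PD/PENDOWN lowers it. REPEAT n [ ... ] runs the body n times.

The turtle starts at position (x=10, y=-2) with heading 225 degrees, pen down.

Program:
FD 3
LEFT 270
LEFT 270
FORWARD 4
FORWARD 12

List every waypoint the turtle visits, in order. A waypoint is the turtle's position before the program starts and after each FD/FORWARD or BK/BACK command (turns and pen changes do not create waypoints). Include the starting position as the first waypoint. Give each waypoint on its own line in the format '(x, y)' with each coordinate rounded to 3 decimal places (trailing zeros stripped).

Executing turtle program step by step:
Start: pos=(10,-2), heading=225, pen down
FD 3: (10,-2) -> (7.879,-4.121) [heading=225, draw]
LT 270: heading 225 -> 135
LT 270: heading 135 -> 45
FD 4: (7.879,-4.121) -> (10.707,-1.293) [heading=45, draw]
FD 12: (10.707,-1.293) -> (19.192,7.192) [heading=45, draw]
Final: pos=(19.192,7.192), heading=45, 3 segment(s) drawn
Waypoints (4 total):
(10, -2)
(7.879, -4.121)
(10.707, -1.293)
(19.192, 7.192)

Answer: (10, -2)
(7.879, -4.121)
(10.707, -1.293)
(19.192, 7.192)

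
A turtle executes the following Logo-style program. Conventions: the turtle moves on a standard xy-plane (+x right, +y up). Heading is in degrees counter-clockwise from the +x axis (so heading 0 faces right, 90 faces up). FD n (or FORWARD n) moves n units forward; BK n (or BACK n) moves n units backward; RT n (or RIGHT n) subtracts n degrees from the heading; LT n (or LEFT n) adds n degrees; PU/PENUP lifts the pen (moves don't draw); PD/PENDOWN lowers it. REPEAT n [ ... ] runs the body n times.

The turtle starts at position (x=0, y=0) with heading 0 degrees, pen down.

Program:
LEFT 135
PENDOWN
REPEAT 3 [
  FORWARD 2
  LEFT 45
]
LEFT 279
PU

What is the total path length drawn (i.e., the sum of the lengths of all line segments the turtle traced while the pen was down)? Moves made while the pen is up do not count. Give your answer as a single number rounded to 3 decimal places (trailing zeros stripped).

Answer: 6

Derivation:
Executing turtle program step by step:
Start: pos=(0,0), heading=0, pen down
LT 135: heading 0 -> 135
PD: pen down
REPEAT 3 [
  -- iteration 1/3 --
  FD 2: (0,0) -> (-1.414,1.414) [heading=135, draw]
  LT 45: heading 135 -> 180
  -- iteration 2/3 --
  FD 2: (-1.414,1.414) -> (-3.414,1.414) [heading=180, draw]
  LT 45: heading 180 -> 225
  -- iteration 3/3 --
  FD 2: (-3.414,1.414) -> (-4.828,0) [heading=225, draw]
  LT 45: heading 225 -> 270
]
LT 279: heading 270 -> 189
PU: pen up
Final: pos=(-4.828,0), heading=189, 3 segment(s) drawn

Segment lengths:
  seg 1: (0,0) -> (-1.414,1.414), length = 2
  seg 2: (-1.414,1.414) -> (-3.414,1.414), length = 2
  seg 3: (-3.414,1.414) -> (-4.828,0), length = 2
Total = 6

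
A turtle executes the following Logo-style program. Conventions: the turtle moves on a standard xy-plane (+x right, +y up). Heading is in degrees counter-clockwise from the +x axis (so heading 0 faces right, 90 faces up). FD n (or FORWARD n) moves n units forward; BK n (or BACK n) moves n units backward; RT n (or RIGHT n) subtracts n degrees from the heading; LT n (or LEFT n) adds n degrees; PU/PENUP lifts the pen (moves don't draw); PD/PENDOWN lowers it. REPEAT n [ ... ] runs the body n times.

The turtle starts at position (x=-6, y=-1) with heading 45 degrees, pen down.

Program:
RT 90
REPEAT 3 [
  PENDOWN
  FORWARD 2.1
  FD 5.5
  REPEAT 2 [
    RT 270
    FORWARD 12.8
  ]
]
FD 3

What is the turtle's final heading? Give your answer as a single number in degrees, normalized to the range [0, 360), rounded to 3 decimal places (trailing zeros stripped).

Answer: 135

Derivation:
Executing turtle program step by step:
Start: pos=(-6,-1), heading=45, pen down
RT 90: heading 45 -> 315
REPEAT 3 [
  -- iteration 1/3 --
  PD: pen down
  FD 2.1: (-6,-1) -> (-4.515,-2.485) [heading=315, draw]
  FD 5.5: (-4.515,-2.485) -> (-0.626,-6.374) [heading=315, draw]
  REPEAT 2 [
    -- iteration 1/2 --
    RT 270: heading 315 -> 45
    FD 12.8: (-0.626,-6.374) -> (8.425,2.677) [heading=45, draw]
    -- iteration 2/2 --
    RT 270: heading 45 -> 135
    FD 12.8: (8.425,2.677) -> (-0.626,11.728) [heading=135, draw]
  ]
  -- iteration 2/3 --
  PD: pen down
  FD 2.1: (-0.626,11.728) -> (-2.111,13.213) [heading=135, draw]
  FD 5.5: (-2.111,13.213) -> (-6,17.102) [heading=135, draw]
  REPEAT 2 [
    -- iteration 1/2 --
    RT 270: heading 135 -> 225
    FD 12.8: (-6,17.102) -> (-15.051,8.051) [heading=225, draw]
    -- iteration 2/2 --
    RT 270: heading 225 -> 315
    FD 12.8: (-15.051,8.051) -> (-6,-1) [heading=315, draw]
  ]
  -- iteration 3/3 --
  PD: pen down
  FD 2.1: (-6,-1) -> (-4.515,-2.485) [heading=315, draw]
  FD 5.5: (-4.515,-2.485) -> (-0.626,-6.374) [heading=315, draw]
  REPEAT 2 [
    -- iteration 1/2 --
    RT 270: heading 315 -> 45
    FD 12.8: (-0.626,-6.374) -> (8.425,2.677) [heading=45, draw]
    -- iteration 2/2 --
    RT 270: heading 45 -> 135
    FD 12.8: (8.425,2.677) -> (-0.626,11.728) [heading=135, draw]
  ]
]
FD 3: (-0.626,11.728) -> (-2.747,13.849) [heading=135, draw]
Final: pos=(-2.747,13.849), heading=135, 13 segment(s) drawn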